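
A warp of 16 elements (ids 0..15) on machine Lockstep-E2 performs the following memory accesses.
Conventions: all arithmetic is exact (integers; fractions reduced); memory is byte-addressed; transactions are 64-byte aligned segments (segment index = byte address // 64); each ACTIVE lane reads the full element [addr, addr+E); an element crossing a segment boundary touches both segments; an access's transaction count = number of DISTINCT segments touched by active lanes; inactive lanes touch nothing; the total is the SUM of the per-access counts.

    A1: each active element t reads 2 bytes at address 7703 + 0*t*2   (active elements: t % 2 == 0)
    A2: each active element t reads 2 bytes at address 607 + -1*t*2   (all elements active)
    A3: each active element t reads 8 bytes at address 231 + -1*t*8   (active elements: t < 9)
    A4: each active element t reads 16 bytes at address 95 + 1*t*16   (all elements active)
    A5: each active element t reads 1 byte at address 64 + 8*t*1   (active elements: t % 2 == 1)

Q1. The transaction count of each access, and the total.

A1: 1 transaction
A2: 1 transaction
A3: 2 transactions
A4: 5 transactions
A5: 2 transactions

Answer: 1,1,2,5,2; total 11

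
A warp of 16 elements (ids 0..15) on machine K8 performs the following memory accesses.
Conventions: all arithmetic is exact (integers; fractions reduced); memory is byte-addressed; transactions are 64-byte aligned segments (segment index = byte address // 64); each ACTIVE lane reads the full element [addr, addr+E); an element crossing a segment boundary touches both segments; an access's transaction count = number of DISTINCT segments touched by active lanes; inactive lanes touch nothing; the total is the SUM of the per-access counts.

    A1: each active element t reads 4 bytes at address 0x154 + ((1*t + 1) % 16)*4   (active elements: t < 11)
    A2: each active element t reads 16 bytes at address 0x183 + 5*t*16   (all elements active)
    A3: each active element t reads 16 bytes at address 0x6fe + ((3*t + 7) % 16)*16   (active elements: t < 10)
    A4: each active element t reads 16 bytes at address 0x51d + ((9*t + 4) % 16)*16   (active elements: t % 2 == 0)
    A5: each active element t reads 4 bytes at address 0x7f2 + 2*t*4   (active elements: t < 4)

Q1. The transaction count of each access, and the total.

A1: 2 transactions
A2: 20 transactions
A3: 5 transactions
A4: 5 transactions
A5: 2 transactions

Answer: 2,20,5,5,2; total 34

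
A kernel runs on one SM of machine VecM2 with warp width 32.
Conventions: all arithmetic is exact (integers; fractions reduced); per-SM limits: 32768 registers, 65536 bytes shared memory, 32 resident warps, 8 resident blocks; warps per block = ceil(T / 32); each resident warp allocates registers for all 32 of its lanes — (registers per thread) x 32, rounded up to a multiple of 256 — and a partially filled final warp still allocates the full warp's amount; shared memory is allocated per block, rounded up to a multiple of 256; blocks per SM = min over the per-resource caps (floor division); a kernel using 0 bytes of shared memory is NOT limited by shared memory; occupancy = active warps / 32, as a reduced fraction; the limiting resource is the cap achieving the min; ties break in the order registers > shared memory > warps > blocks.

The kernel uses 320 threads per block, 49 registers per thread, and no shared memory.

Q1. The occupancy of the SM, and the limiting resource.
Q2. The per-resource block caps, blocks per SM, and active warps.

Answer: occupancy 5/16, limited by registers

registers: 1 block
shared memory: no limit (kernel uses none)
warps: 3 blocks
blocks: 8 blocks

Answer: 1 block, 10 active warps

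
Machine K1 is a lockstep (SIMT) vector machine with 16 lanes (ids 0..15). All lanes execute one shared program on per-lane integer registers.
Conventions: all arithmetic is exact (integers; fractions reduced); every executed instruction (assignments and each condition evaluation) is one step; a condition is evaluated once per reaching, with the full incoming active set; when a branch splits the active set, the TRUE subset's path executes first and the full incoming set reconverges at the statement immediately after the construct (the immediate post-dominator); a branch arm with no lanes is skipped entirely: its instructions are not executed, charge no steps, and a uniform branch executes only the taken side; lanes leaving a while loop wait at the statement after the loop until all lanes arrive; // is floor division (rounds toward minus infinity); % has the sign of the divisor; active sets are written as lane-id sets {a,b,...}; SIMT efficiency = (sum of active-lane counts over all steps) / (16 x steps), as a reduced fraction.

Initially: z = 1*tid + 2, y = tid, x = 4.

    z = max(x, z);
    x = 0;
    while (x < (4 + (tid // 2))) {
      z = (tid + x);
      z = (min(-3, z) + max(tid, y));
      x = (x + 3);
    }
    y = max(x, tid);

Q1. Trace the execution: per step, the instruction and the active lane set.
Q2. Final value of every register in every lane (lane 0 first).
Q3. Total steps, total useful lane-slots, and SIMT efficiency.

step 0: z <- max(x, z)               {0,1,2,3,4,5,6,7,8,9,10,11,12,13,14,15}
step 1: x <- 0                       {0,1,2,3,4,5,6,7,8,9,10,11,12,13,14,15}
step 2: eval (x < (4 + (tid // 2)))  {0,1,2,3,4,5,6,7,8,9,10,11,12,13,14,15}
step 3: z <- (tid + x)               {0,1,2,3,4,5,6,7,8,9,10,11,12,13,14,15}
step 4: z <- (min(-3, z) + max(tid, y)) {0,1,2,3,4,5,6,7,8,9,10,11,12,13,14,15}
step 5: x <- (x + 3)                 {0,1,2,3,4,5,6,7,8,9,10,11,12,13,14,15}
step 6: eval (x < (4 + (tid // 2)))  {0,1,2,3,4,5,6,7,8,9,10,11,12,13,14,15}
step 7: z <- (tid + x)               {0,1,2,3,4,5,6,7,8,9,10,11,12,13,14,15}
step 8: z <- (min(-3, z) + max(tid, y)) {0,1,2,3,4,5,6,7,8,9,10,11,12,13,14,15}
step 9: x <- (x + 3)                 {0,1,2,3,4,5,6,7,8,9,10,11,12,13,14,15}
step 10: eval (x < (4 + (tid // 2)))  {0,1,2,3,4,5,6,7,8,9,10,11,12,13,14,15}
step 11: z <- (tid + x)               {6,7,8,9,10,11,12,13,14,15}
step 12: z <- (min(-3, z) + max(tid, y)) {6,7,8,9,10,11,12,13,14,15}
step 13: x <- (x + 3)                 {6,7,8,9,10,11,12,13,14,15}
step 14: eval (x < (4 + (tid // 2)))  {6,7,8,9,10,11,12,13,14,15}
step 15: z <- (tid + x)               {12,13,14,15}
step 16: z <- (min(-3, z) + max(tid, y)) {12,13,14,15}
step 17: x <- (x + 3)                 {12,13,14,15}
step 18: eval (x < (4 + (tid // 2)))  {12,13,14,15}
step 19: y <- max(x, tid)             {0,1,2,3,4,5,6,7,8,9,10,11,12,13,14,15}

Answer: 20 steps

z: -3,-2,-1,0,1,2,3,4,5,6,7,8,9,10,11,12
y: 6,6,6,6,6,6,9,9,9,9,10,11,12,13,14,15
x: 6,6,6,6,6,6,9,9,9,9,9,9,12,12,12,12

steps = 20; useful = 248; efficiency = 248/320 = 31/40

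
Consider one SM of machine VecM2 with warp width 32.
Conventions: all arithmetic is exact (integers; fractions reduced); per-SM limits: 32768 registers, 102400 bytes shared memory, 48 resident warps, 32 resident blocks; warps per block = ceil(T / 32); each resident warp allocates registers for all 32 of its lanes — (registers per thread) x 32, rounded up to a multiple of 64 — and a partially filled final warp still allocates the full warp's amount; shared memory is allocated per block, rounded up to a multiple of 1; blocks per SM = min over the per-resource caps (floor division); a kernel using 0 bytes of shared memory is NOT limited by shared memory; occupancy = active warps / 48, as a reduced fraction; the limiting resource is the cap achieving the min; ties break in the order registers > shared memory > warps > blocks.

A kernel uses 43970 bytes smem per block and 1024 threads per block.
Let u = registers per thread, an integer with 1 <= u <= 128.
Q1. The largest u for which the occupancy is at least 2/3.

Answer: u = 32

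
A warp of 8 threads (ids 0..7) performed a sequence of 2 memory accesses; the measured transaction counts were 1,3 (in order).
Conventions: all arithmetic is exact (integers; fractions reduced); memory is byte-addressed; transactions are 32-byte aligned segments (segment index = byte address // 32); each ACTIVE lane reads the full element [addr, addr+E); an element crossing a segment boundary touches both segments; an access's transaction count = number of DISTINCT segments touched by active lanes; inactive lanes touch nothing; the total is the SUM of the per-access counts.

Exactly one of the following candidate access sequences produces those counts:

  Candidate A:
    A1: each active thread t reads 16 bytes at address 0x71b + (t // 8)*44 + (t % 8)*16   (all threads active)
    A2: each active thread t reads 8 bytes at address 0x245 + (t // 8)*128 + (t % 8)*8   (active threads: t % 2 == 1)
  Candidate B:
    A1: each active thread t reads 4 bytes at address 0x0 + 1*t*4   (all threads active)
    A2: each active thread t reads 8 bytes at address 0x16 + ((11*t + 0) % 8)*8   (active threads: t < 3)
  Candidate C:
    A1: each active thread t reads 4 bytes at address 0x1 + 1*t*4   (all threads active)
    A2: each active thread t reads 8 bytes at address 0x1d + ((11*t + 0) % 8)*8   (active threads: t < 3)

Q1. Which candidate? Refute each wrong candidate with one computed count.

A: A1 gives 5 transactions, not 1
C: A1 gives 2 transactions, not 1
B: all counts match (1,3)

Answer: B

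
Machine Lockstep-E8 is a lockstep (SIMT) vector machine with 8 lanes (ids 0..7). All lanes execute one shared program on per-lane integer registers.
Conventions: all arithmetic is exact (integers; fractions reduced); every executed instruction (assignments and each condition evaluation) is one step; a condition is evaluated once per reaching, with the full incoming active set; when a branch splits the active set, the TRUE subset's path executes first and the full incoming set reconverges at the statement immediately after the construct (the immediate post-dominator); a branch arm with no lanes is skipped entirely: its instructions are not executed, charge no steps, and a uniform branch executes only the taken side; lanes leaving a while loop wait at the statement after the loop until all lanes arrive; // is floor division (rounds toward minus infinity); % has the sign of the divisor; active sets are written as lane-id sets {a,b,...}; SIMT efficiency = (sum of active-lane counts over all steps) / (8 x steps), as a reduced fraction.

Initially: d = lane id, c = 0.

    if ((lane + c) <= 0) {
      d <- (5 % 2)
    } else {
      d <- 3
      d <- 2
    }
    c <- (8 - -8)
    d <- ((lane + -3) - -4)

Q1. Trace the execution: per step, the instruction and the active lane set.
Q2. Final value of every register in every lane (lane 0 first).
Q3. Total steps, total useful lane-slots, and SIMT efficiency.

step 0: eval ((lane + c) <= 0)       {0,1,2,3,4,5,6,7}
step 1: d <- (5 % 2)                 {0}
step 2: d <- 3                       {1,2,3,4,5,6,7}
step 3: d <- 2                       {1,2,3,4,5,6,7}
step 4: c <- (8 - -8)                {0,1,2,3,4,5,6,7}
step 5: d <- ((lane + -3) - -4)      {0,1,2,3,4,5,6,7}

Answer: 6 steps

d: 1,2,3,4,5,6,7,8
c: 16,16,16,16,16,16,16,16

steps = 6; useful = 39; efficiency = 39/48 = 13/16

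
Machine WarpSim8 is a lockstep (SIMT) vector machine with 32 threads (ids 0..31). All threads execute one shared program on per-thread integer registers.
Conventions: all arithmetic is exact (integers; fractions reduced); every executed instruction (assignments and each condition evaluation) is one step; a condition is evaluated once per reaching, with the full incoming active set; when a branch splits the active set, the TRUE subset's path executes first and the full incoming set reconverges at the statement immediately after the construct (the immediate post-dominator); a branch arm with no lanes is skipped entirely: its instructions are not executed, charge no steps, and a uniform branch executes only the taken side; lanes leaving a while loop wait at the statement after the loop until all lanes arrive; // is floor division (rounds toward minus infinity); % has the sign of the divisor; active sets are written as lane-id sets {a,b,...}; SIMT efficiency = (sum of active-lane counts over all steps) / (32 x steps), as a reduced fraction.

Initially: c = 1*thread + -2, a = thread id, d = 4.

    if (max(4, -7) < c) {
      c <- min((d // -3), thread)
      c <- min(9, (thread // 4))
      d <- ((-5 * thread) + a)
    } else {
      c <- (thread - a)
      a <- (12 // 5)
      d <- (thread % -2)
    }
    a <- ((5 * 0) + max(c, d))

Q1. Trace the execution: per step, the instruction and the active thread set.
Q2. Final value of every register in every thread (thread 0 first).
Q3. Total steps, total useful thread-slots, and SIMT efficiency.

step 0: eval (max(4, -7) < c)        {0,1,2,3,4,5,6,7,8,9,10,11,12,13,14,15,16,17,18,19,20,21,22,23,24,25,26,27,28,29,30,31}
step 1: c <- min((d // -3), thread)  {7,8,9,10,11,12,13,14,15,16,17,18,19,20,21,22,23,24,25,26,27,28,29,30,31}
step 2: c <- min(9, (thread // 4))   {7,8,9,10,11,12,13,14,15,16,17,18,19,20,21,22,23,24,25,26,27,28,29,30,31}
step 3: d <- ((-5 * thread) + a)     {7,8,9,10,11,12,13,14,15,16,17,18,19,20,21,22,23,24,25,26,27,28,29,30,31}
step 4: c <- (thread - a)            {0,1,2,3,4,5,6}
step 5: a <- (12 // 5)               {0,1,2,3,4,5,6}
step 6: d <- (thread % -2)           {0,1,2,3,4,5,6}
step 7: a <- ((5 * 0) + max(c, d))   {0,1,2,3,4,5,6,7,8,9,10,11,12,13,14,15,16,17,18,19,20,21,22,23,24,25,26,27,28,29,30,31}

Answer: 8 steps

c: 0,0,0,0,0,0,0,1,2,2,2,2,3,3,3,3,4,4,4,4,5,5,5,5,6,6,6,6,7,7,7,7
a: 0,0,0,0,0,0,0,1,2,2,2,2,3,3,3,3,4,4,4,4,5,5,5,5,6,6,6,6,7,7,7,7
d: 0,-1,0,-1,0,-1,0,-28,-32,-36,-40,-44,-48,-52,-56,-60,-64,-68,-72,-76,-80,-84,-88,-92,-96,-100,-104,-108,-112,-116,-120,-124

steps = 8; useful = 160; efficiency = 160/256 = 5/8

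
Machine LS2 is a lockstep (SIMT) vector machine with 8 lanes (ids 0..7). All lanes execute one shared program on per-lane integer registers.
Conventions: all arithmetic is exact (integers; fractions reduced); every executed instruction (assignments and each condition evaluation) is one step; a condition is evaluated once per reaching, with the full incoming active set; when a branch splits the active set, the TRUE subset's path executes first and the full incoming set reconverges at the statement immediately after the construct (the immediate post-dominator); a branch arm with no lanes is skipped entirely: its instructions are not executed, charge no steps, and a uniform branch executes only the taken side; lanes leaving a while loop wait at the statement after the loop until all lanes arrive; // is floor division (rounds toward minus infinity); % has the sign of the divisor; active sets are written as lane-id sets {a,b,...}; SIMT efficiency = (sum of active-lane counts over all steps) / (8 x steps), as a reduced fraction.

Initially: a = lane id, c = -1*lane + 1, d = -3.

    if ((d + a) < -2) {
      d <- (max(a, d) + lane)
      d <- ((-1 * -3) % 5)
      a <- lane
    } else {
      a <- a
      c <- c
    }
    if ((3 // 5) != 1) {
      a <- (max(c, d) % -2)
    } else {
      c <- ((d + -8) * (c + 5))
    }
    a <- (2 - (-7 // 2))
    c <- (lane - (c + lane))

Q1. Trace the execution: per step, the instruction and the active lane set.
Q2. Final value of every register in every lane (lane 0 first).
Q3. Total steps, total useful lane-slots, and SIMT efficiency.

step 0: eval ((d + a) < -2)          {0,1,2,3,4,5,6,7}
step 1: d <- (max(a, d) + lane)      {0}
step 2: d <- ((-1 * -3) % 5)         {0}
step 3: a <- lane                    {0}
step 4: a <- a                       {1,2,3,4,5,6,7}
step 5: c <- c                       {1,2,3,4,5,6,7}
step 6: eval ((3 // 5) != 1)         {0,1,2,3,4,5,6,7}
step 7: a <- (max(c, d) % -2)        {0,1,2,3,4,5,6,7}
step 8: a <- (2 - (-7 // 2))         {0,1,2,3,4,5,6,7}
step 9: c <- (lane - (c + lane))     {0,1,2,3,4,5,6,7}

Answer: 10 steps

a: 6,6,6,6,6,6,6,6
c: -1,0,1,2,3,4,5,6
d: 3,-3,-3,-3,-3,-3,-3,-3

steps = 10; useful = 57; efficiency = 57/80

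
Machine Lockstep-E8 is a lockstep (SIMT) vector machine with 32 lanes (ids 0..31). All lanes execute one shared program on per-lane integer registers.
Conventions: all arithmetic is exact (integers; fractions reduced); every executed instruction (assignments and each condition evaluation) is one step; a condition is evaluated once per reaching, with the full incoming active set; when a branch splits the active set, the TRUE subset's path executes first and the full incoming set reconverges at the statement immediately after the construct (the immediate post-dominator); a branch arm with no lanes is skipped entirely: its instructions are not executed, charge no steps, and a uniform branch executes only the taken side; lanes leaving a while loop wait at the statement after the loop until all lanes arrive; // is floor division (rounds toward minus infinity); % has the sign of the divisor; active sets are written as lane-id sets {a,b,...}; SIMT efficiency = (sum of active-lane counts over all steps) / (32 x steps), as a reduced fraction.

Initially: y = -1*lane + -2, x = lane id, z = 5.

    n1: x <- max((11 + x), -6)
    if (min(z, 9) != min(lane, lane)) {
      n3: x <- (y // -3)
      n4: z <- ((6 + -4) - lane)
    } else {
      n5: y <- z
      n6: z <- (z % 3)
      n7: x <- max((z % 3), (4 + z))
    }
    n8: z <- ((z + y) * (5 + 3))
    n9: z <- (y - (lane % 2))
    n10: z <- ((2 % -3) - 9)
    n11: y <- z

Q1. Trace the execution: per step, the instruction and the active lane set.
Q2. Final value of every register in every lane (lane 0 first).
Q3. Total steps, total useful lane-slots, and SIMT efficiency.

step 0: x <- max((11 + x), -6)       {0,1,2,3,4,5,6,7,8,9,10,11,12,13,14,15,16,17,18,19,20,21,22,23,24,25,26,27,28,29,30,31}
step 1: eval (min(z, 9) != min(lane, lane)) {0,1,2,3,4,5,6,7,8,9,10,11,12,13,14,15,16,17,18,19,20,21,22,23,24,25,26,27,28,29,30,31}
step 2: x <- (y // -3)               {0,1,2,3,4,6,7,8,9,10,11,12,13,14,15,16,17,18,19,20,21,22,23,24,25,26,27,28,29,30,31}
step 3: z <- ((6 + -4) - lane)       {0,1,2,3,4,6,7,8,9,10,11,12,13,14,15,16,17,18,19,20,21,22,23,24,25,26,27,28,29,30,31}
step 4: y <- z                       {5}
step 5: z <- (z % 3)                 {5}
step 6: x <- max((z % 3), (4 + z))   {5}
step 7: z <- ((z + y) * (5 + 3))     {0,1,2,3,4,5,6,7,8,9,10,11,12,13,14,15,16,17,18,19,20,21,22,23,24,25,26,27,28,29,30,31}
step 8: z <- (y - (lane % 2))        {0,1,2,3,4,5,6,7,8,9,10,11,12,13,14,15,16,17,18,19,20,21,22,23,24,25,26,27,28,29,30,31}
step 9: z <- ((2 % -3) - 9)          {0,1,2,3,4,5,6,7,8,9,10,11,12,13,14,15,16,17,18,19,20,21,22,23,24,25,26,27,28,29,30,31}
step 10: y <- z                       {0,1,2,3,4,5,6,7,8,9,10,11,12,13,14,15,16,17,18,19,20,21,22,23,24,25,26,27,28,29,30,31}

Answer: 11 steps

y: -10,-10,-10,-10,-10,-10,-10,-10,-10,-10,-10,-10,-10,-10,-10,-10,-10,-10,-10,-10,-10,-10,-10,-10,-10,-10,-10,-10,-10,-10,-10,-10
x: 0,1,1,1,2,6,2,3,3,3,4,4,4,5,5,5,6,6,6,7,7,7,8,8,8,9,9,9,10,10,10,11
z: -10,-10,-10,-10,-10,-10,-10,-10,-10,-10,-10,-10,-10,-10,-10,-10,-10,-10,-10,-10,-10,-10,-10,-10,-10,-10,-10,-10,-10,-10,-10,-10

steps = 11; useful = 257; efficiency = 257/352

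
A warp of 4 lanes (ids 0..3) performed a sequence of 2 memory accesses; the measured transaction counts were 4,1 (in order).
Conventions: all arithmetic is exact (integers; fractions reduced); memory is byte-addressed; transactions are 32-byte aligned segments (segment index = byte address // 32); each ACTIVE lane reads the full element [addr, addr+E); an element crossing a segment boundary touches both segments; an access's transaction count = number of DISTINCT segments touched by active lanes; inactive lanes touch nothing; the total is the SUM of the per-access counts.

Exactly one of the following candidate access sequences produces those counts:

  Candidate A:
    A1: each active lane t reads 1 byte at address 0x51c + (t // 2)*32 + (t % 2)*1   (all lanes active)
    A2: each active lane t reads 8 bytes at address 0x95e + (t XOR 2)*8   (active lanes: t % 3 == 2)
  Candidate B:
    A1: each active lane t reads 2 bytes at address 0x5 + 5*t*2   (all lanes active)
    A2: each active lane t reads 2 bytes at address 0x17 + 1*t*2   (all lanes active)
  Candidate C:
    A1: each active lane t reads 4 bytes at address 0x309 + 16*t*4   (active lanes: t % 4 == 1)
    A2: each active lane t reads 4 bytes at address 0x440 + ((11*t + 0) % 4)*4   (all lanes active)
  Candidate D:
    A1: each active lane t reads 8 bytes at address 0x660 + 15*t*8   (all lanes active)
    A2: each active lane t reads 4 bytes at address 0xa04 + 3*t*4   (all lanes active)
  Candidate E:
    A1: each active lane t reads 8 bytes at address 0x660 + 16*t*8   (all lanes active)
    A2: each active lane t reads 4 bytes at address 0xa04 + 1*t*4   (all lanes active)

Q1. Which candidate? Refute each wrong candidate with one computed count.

A: A1 gives 2 transactions, not 4
B: A1 gives 2 transactions, not 4
C: A1 gives 1 transaction, not 4
D: A2 gives 2 transactions, not 1
E: all counts match (4,1)

Answer: E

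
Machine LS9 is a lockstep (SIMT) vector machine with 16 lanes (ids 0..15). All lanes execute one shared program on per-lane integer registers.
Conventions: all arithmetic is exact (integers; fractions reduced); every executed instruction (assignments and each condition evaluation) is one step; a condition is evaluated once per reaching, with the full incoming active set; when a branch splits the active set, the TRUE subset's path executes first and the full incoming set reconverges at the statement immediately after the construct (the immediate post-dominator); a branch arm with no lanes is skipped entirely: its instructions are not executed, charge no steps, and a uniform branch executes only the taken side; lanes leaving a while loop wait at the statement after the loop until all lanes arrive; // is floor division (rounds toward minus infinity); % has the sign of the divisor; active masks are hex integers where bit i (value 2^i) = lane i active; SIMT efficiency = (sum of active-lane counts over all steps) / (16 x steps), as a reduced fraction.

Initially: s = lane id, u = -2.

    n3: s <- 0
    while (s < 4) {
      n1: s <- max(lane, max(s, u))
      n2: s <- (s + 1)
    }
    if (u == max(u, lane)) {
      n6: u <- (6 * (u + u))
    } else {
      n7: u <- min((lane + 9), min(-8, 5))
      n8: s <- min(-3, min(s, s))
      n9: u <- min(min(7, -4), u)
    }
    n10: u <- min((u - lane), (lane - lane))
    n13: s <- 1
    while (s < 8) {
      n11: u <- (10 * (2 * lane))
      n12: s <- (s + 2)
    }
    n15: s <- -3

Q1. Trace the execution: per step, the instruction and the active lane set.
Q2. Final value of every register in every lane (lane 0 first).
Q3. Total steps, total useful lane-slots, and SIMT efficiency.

step 0: s <- 0                       0xffff
step 1: eval (s < 4)                 0xffff
step 2: s <- max(lane, max(s, u))    0xffff
step 3: s <- (s + 1)                 0xffff
step 4: eval (s < 4)                 0xffff
step 5: s <- max(lane, max(s, u))    0x0007
step 6: s <- (s + 1)                 0x0007
step 7: eval (s < 4)                 0x0007
step 8: s <- max(lane, max(s, u))    0x0003
step 9: s <- (s + 1)                 0x0003
step 10: eval (s < 4)                 0x0003
step 11: s <- max(lane, max(s, u))    0x0001
step 12: s <- (s + 1)                 0x0001
step 13: eval (s < 4)                 0x0001
step 14: eval (u == max(u, lane))     0xffff
step 15: u <- min((lane + 9), min(-8, 5)) 0xffff
step 16: s <- min(-3, min(s, s))      0xffff
step 17: u <- min(min(7, -4), u)      0xffff
step 18: u <- min((u - lane), (lane - lane)) 0xffff
step 19: s <- 1                       0xffff
step 20: eval (s < 8)                 0xffff
step 21: u <- (10 * (2 * lane))       0xffff
step 22: s <- (s + 2)                 0xffff
step 23: eval (s < 8)                 0xffff
step 24: u <- (10 * (2 * lane))       0xffff
step 25: s <- (s + 2)                 0xffff
step 26: eval (s < 8)                 0xffff
step 27: u <- (10 * (2 * lane))       0xffff
step 28: s <- (s + 2)                 0xffff
step 29: eval (s < 8)                 0xffff
step 30: u <- (10 * (2 * lane))       0xffff
step 31: s <- (s + 2)                 0xffff
step 32: eval (s < 8)                 0xffff
step 33: s <- -3                      0xffff

Answer: 34 steps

s: -3,-3,-3,-3,-3,-3,-3,-3,-3,-3,-3,-3,-3,-3,-3,-3
u: 0,20,40,60,80,100,120,140,160,180,200,220,240,260,280,300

steps = 34; useful = 418; efficiency = 418/544 = 209/272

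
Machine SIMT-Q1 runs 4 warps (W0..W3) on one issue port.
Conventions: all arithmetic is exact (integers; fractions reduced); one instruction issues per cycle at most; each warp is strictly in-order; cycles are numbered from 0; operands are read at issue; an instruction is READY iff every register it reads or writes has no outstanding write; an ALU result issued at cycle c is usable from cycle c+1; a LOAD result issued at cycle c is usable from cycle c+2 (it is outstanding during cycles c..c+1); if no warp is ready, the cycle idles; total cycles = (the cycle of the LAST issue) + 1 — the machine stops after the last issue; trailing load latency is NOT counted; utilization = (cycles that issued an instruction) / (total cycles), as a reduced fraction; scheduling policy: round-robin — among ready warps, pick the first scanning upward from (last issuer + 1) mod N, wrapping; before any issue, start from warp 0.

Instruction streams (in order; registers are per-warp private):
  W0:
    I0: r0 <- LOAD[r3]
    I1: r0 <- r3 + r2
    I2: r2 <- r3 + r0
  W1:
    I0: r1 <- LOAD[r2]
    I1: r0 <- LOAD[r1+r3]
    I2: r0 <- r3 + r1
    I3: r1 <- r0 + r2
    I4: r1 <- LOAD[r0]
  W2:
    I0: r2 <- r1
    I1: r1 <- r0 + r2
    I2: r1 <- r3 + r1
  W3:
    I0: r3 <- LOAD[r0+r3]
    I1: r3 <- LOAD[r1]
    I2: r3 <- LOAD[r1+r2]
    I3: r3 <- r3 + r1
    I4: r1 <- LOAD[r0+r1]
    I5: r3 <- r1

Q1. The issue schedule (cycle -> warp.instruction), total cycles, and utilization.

cycle 0: W0.I0
cycle 1: W1.I0
cycle 2: W2.I0
cycle 3: W3.I0
cycle 4: W0.I1
cycle 5: W1.I1
cycle 6: W2.I1
cycle 7: W3.I1
cycle 8: W0.I2
cycle 9: W1.I2
cycle 10: W2.I2
cycle 11: W3.I2
cycle 12: W1.I3
cycle 13: W3.I3
cycle 14: W1.I4
cycle 15: W3.I4
cycle 16: idle
cycle 17: W3.I5

Answer: 18 cycles, utilization 17/18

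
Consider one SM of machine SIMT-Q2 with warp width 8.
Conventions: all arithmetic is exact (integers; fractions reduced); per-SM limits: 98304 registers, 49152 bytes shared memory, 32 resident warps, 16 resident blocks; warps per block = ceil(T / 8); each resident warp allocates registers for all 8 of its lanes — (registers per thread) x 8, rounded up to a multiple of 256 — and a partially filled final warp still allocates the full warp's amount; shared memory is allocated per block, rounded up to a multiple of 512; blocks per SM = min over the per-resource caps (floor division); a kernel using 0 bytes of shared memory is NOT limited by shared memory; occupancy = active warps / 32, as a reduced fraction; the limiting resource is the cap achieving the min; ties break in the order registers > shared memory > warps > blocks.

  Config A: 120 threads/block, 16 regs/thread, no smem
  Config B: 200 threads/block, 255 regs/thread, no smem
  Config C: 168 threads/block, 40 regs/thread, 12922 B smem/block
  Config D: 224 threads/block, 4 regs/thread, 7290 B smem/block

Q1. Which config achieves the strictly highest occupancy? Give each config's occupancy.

occupancies: A 15/16, B 25/32, C 21/32, D 7/8

Answer: A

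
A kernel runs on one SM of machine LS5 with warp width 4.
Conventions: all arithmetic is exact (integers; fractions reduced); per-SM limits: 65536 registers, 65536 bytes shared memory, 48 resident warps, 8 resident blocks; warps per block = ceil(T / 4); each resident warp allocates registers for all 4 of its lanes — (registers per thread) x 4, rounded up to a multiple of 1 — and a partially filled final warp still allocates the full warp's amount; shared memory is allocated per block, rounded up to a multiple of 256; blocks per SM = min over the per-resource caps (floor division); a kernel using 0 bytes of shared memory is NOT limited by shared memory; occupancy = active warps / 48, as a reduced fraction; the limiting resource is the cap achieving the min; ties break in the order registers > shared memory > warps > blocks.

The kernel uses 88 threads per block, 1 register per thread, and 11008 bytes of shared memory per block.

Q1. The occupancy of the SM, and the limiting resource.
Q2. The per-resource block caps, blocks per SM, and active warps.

Answer: occupancy 11/12, limited by warps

registers: 744 blocks
shared memory: 5 blocks
warps: 2 blocks
blocks: 8 blocks

Answer: 2 blocks, 44 active warps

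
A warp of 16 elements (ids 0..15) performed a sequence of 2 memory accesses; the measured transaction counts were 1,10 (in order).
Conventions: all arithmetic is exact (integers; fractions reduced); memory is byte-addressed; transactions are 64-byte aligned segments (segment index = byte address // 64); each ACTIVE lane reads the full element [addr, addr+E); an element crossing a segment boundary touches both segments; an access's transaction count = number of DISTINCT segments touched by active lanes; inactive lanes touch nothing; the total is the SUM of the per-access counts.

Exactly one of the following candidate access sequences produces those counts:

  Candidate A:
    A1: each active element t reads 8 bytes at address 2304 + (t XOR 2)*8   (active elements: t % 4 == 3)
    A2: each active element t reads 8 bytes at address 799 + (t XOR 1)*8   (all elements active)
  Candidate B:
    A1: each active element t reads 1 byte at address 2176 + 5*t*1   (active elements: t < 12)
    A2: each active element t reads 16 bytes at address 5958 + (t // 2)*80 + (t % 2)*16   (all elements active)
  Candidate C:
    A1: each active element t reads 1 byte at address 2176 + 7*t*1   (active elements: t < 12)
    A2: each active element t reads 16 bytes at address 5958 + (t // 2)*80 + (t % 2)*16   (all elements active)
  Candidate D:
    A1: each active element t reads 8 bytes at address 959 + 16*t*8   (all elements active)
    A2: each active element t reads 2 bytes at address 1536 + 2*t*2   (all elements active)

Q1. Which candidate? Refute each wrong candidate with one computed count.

A: A1 gives 2 transactions, not 1
C: A1 gives 2 transactions, not 1
D: A1 gives 32 transactions, not 1
B: all counts match (1,10)

Answer: B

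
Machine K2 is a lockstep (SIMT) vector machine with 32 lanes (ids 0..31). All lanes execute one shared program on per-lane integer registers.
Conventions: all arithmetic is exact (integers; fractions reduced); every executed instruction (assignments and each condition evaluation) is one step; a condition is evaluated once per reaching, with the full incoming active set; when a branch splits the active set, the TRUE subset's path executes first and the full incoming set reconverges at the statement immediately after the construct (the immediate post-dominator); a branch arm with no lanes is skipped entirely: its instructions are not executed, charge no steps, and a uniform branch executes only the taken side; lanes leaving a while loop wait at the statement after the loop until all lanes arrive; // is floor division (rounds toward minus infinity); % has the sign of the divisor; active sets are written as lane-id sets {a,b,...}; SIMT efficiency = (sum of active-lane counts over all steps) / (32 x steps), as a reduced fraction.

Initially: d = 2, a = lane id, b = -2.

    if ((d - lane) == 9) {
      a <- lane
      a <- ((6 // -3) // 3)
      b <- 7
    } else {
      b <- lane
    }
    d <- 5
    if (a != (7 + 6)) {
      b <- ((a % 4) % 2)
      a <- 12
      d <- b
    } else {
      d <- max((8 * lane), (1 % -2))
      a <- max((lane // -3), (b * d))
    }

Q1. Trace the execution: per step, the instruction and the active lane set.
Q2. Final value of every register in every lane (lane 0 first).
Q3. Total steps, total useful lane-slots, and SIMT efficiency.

step 0: eval ((d - lane) == 9)       {0,1,2,3,4,5,6,7,8,9,10,11,12,13,14,15,16,17,18,19,20,21,22,23,24,25,26,27,28,29,30,31}
step 1: b <- lane                    {0,1,2,3,4,5,6,7,8,9,10,11,12,13,14,15,16,17,18,19,20,21,22,23,24,25,26,27,28,29,30,31}
step 2: d <- 5                       {0,1,2,3,4,5,6,7,8,9,10,11,12,13,14,15,16,17,18,19,20,21,22,23,24,25,26,27,28,29,30,31}
step 3: eval (a != (7 + 6))          {0,1,2,3,4,5,6,7,8,9,10,11,12,13,14,15,16,17,18,19,20,21,22,23,24,25,26,27,28,29,30,31}
step 4: b <- ((a % 4) % 2)           {0,1,2,3,4,5,6,7,8,9,10,11,12,14,15,16,17,18,19,20,21,22,23,24,25,26,27,28,29,30,31}
step 5: a <- 12                      {0,1,2,3,4,5,6,7,8,9,10,11,12,14,15,16,17,18,19,20,21,22,23,24,25,26,27,28,29,30,31}
step 6: d <- b                       {0,1,2,3,4,5,6,7,8,9,10,11,12,14,15,16,17,18,19,20,21,22,23,24,25,26,27,28,29,30,31}
step 7: d <- max((8 * lane), (1 % -2)) {13}
step 8: a <- max((lane // -3), (b * d)) {13}

Answer: 9 steps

d: 0,1,0,1,0,1,0,1,0,1,0,1,0,104,0,1,0,1,0,1,0,1,0,1,0,1,0,1,0,1,0,1
a: 12,12,12,12,12,12,12,12,12,12,12,12,12,1352,12,12,12,12,12,12,12,12,12,12,12,12,12,12,12,12,12,12
b: 0,1,0,1,0,1,0,1,0,1,0,1,0,13,0,1,0,1,0,1,0,1,0,1,0,1,0,1,0,1,0,1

steps = 9; useful = 223; efficiency = 223/288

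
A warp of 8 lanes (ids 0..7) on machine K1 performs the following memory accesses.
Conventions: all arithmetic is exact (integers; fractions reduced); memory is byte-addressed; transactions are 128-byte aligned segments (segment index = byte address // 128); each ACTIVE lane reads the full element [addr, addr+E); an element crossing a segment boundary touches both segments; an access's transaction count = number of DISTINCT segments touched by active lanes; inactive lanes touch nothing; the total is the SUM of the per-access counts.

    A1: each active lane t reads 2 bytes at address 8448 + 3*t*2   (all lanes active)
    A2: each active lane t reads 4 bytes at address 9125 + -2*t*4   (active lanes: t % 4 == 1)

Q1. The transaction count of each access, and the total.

A1: 1 transaction
A2: 2 transactions

Answer: 1,2; total 3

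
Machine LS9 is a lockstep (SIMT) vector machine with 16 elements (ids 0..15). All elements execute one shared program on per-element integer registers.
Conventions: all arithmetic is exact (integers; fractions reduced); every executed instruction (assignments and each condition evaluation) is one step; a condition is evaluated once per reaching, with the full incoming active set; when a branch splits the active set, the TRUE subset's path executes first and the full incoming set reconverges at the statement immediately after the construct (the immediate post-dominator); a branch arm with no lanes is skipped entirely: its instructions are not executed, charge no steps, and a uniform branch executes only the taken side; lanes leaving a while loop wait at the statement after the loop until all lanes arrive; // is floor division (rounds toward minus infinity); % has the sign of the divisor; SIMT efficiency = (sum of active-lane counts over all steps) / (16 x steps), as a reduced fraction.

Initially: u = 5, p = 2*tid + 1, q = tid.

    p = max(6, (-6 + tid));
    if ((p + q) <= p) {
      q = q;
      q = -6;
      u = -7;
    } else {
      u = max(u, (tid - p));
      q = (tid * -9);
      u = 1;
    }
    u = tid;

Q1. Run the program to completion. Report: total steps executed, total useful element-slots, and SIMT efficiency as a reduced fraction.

Answer: 9 steps, 96 useful, 2/3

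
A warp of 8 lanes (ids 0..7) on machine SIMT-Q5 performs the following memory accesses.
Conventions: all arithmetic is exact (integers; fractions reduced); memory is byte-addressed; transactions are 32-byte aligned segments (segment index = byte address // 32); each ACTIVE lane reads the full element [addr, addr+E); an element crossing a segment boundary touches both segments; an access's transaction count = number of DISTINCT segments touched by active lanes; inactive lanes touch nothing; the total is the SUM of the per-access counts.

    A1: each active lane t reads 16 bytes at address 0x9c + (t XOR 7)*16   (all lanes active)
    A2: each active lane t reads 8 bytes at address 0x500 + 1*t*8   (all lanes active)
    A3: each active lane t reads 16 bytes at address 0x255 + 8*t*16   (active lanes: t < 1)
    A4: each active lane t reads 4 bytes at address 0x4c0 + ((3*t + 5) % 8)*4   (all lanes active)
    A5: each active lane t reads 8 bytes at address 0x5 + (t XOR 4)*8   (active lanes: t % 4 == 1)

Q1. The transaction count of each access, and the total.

A1: 5 transactions
A2: 2 transactions
A3: 2 transactions
A4: 1 transaction
A5: 2 transactions

Answer: 5,2,2,1,2; total 12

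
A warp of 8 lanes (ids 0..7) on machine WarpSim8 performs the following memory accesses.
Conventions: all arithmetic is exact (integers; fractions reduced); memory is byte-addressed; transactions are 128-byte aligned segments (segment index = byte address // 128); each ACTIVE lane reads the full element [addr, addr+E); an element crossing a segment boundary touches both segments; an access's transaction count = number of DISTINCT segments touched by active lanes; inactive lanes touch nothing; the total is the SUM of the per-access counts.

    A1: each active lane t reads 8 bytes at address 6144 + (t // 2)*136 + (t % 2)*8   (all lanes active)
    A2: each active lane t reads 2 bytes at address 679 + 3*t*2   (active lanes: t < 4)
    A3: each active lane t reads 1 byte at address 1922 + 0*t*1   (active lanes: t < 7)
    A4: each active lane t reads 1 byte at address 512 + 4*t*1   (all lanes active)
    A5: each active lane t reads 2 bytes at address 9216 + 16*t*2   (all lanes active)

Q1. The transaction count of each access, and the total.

A1: 4 transactions
A2: 1 transaction
A3: 1 transaction
A4: 1 transaction
A5: 2 transactions

Answer: 4,1,1,1,2; total 9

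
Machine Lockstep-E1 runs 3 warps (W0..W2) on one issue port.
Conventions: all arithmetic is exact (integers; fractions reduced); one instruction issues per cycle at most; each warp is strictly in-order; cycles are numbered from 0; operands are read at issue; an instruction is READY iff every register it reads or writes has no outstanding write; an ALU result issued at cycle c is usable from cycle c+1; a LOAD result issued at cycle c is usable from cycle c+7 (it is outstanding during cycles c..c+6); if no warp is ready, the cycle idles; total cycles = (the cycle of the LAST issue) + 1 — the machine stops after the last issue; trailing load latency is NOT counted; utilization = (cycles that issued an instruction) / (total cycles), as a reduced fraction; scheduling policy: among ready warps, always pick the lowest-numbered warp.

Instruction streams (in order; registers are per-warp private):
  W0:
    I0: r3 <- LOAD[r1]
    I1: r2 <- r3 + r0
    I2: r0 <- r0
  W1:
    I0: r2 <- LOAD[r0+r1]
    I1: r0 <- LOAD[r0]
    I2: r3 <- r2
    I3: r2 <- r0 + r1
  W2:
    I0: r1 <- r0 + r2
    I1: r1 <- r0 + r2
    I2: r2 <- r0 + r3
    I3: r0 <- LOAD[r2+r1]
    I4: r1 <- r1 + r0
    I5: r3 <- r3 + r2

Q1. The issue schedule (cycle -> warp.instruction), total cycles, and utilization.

cycle 0: W0.I0
cycle 1: W1.I0
cycle 2: W1.I1
cycle 3: W2.I0
cycle 4: W2.I1
cycle 5: W2.I2
cycle 6: W2.I3
cycle 7: W0.I1
cycle 8: W0.I2
cycle 9: W1.I2
cycle 10: W1.I3
cycle 11: idle
cycle 12: idle
cycle 13: W2.I4
cycle 14: W2.I5

Answer: 15 cycles, utilization 13/15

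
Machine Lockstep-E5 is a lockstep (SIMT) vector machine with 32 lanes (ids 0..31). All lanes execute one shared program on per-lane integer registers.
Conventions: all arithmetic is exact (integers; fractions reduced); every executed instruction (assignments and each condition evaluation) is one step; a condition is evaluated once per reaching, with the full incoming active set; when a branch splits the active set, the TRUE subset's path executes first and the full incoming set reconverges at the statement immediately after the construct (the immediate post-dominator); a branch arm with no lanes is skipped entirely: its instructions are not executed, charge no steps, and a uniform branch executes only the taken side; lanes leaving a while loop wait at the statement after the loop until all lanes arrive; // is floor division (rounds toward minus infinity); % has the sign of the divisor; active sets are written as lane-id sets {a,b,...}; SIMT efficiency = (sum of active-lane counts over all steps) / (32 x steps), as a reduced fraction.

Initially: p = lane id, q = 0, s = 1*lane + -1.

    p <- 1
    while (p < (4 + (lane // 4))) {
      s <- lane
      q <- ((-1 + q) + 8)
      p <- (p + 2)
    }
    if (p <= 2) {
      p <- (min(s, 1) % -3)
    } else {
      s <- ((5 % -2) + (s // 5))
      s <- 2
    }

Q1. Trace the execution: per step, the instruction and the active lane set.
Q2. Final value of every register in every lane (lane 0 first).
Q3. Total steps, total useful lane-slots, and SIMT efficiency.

step 0: p <- 1                       {0,1,2,3,4,5,6,7,8,9,10,11,12,13,14,15,16,17,18,19,20,21,22,23,24,25,26,27,28,29,30,31}
step 1: eval (p < (4 + (lane // 4))) {0,1,2,3,4,5,6,7,8,9,10,11,12,13,14,15,16,17,18,19,20,21,22,23,24,25,26,27,28,29,30,31}
step 2: s <- lane                    {0,1,2,3,4,5,6,7,8,9,10,11,12,13,14,15,16,17,18,19,20,21,22,23,24,25,26,27,28,29,30,31}
step 3: q <- ((-1 + q) + 8)          {0,1,2,3,4,5,6,7,8,9,10,11,12,13,14,15,16,17,18,19,20,21,22,23,24,25,26,27,28,29,30,31}
step 4: p <- (p + 2)                 {0,1,2,3,4,5,6,7,8,9,10,11,12,13,14,15,16,17,18,19,20,21,22,23,24,25,26,27,28,29,30,31}
step 5: eval (p < (4 + (lane // 4))) {0,1,2,3,4,5,6,7,8,9,10,11,12,13,14,15,16,17,18,19,20,21,22,23,24,25,26,27,28,29,30,31}
step 6: s <- lane                    {0,1,2,3,4,5,6,7,8,9,10,11,12,13,14,15,16,17,18,19,20,21,22,23,24,25,26,27,28,29,30,31}
step 7: q <- ((-1 + q) + 8)          {0,1,2,3,4,5,6,7,8,9,10,11,12,13,14,15,16,17,18,19,20,21,22,23,24,25,26,27,28,29,30,31}
step 8: p <- (p + 2)                 {0,1,2,3,4,5,6,7,8,9,10,11,12,13,14,15,16,17,18,19,20,21,22,23,24,25,26,27,28,29,30,31}
step 9: eval (p < (4 + (lane // 4))) {0,1,2,3,4,5,6,7,8,9,10,11,12,13,14,15,16,17,18,19,20,21,22,23,24,25,26,27,28,29,30,31}
step 10: s <- lane                    {8,9,10,11,12,13,14,15,16,17,18,19,20,21,22,23,24,25,26,27,28,29,30,31}
step 11: q <- ((-1 + q) + 8)          {8,9,10,11,12,13,14,15,16,17,18,19,20,21,22,23,24,25,26,27,28,29,30,31}
step 12: p <- (p + 2)                 {8,9,10,11,12,13,14,15,16,17,18,19,20,21,22,23,24,25,26,27,28,29,30,31}
step 13: eval (p < (4 + (lane // 4))) {8,9,10,11,12,13,14,15,16,17,18,19,20,21,22,23,24,25,26,27,28,29,30,31}
step 14: s <- lane                    {16,17,18,19,20,21,22,23,24,25,26,27,28,29,30,31}
step 15: q <- ((-1 + q) + 8)          {16,17,18,19,20,21,22,23,24,25,26,27,28,29,30,31}
step 16: p <- (p + 2)                 {16,17,18,19,20,21,22,23,24,25,26,27,28,29,30,31}
step 17: eval (p < (4 + (lane // 4))) {16,17,18,19,20,21,22,23,24,25,26,27,28,29,30,31}
step 18: s <- lane                    {24,25,26,27,28,29,30,31}
step 19: q <- ((-1 + q) + 8)          {24,25,26,27,28,29,30,31}
step 20: p <- (p + 2)                 {24,25,26,27,28,29,30,31}
step 21: eval (p < (4 + (lane // 4))) {24,25,26,27,28,29,30,31}
step 22: eval (p <= 2)                {0,1,2,3,4,5,6,7,8,9,10,11,12,13,14,15,16,17,18,19,20,21,22,23,24,25,26,27,28,29,30,31}
step 23: s <- ((5 % -2) + (s // 5))   {0,1,2,3,4,5,6,7,8,9,10,11,12,13,14,15,16,17,18,19,20,21,22,23,24,25,26,27,28,29,30,31}
step 24: s <- 2                       {0,1,2,3,4,5,6,7,8,9,10,11,12,13,14,15,16,17,18,19,20,21,22,23,24,25,26,27,28,29,30,31}

Answer: 25 steps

p: 5,5,5,5,5,5,5,5,7,7,7,7,7,7,7,7,9,9,9,9,9,9,9,9,11,11,11,11,11,11,11,11
q: 14,14,14,14,14,14,14,14,21,21,21,21,21,21,21,21,28,28,28,28,28,28,28,28,35,35,35,35,35,35,35,35
s: 2,2,2,2,2,2,2,2,2,2,2,2,2,2,2,2,2,2,2,2,2,2,2,2,2,2,2,2,2,2,2,2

steps = 25; useful = 608; efficiency = 608/800 = 19/25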